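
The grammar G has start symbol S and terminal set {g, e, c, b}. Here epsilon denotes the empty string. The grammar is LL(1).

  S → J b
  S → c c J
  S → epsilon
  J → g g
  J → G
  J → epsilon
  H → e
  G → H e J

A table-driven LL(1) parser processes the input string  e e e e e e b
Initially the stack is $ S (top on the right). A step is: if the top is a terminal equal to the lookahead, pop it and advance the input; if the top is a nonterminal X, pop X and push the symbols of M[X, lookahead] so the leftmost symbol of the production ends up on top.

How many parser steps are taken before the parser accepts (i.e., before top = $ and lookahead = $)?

      Stack      Input            Action
   1  $ S        e e e e e e b $  expand S → J b
   2  $ b J      e e e e e e b $  expand J → G
   3  $ b G      e e e e e e b $  expand G → H e J
   4  $ b J e H  e e e e e e b $  expand H → e
   5  $ b J e e  e e e e e e b $  match e
   6  $ b J e    e e e e e b $    match e
   7  $ b J      e e e e b $      expand J → G
   8  $ b G      e e e e b $      expand G → H e J
   9  $ b J e H  e e e e b $      expand H → e
  10  $ b J e e  e e e e b $      match e
  11  $ b J e    e e e b $        match e
  12  $ b J      e e b $          expand J → G
  13  $ b G      e e b $          expand G → H e J
  14  $ b J e H  e e b $          expand H → e
  15  $ b J e e  e e b $          match e
  16  $ b J e    e b $            match e
  17  $ b J      b $              expand J → epsilon
  18  $ b        b $              match b
Accept reached after 18 steps.

18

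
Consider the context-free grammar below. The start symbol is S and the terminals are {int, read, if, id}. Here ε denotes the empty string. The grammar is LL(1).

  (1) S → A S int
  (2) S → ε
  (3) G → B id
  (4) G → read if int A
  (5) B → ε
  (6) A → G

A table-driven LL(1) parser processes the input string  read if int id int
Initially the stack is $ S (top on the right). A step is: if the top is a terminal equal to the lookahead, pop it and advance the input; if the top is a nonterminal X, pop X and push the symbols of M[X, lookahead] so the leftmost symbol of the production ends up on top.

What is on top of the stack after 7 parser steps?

     Stack                  Input                 Action
  1  $ S                    read if int id int $  expand S → A S int
  2  $ int S A              read if int id int $  expand A → G
  3  $ int S G              read if int id int $  expand G → read if int A
  4  $ int S A int if read  read if int id int $  match read
  5  $ int S A int if       if int id int $       match if
  6  $ int S A int          int id int $          match int
  7  $ int S A              id int $              expand A → G
Stack after step 7: $ int S G (top = G).

G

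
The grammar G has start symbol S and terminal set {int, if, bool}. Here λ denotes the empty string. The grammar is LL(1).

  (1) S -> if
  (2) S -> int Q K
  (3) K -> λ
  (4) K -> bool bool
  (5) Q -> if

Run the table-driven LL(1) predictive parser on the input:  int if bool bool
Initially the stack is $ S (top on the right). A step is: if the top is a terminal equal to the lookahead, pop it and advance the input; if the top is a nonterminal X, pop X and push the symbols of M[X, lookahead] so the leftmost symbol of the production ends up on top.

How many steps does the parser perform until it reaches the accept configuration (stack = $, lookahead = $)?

7

     Stack        Input               Action
  1  $ S          int if bool bool $  expand S -> int Q K
  2  $ K Q int    int if bool bool $  match int
  3  $ K Q        if bool bool $      expand Q -> if
  4  $ K if       if bool bool $      match if
  5  $ K          bool bool $         expand K -> bool bool
  6  $ bool bool  bool bool $         match bool
  7  $ bool       bool $              match bool
Accept reached after 7 steps.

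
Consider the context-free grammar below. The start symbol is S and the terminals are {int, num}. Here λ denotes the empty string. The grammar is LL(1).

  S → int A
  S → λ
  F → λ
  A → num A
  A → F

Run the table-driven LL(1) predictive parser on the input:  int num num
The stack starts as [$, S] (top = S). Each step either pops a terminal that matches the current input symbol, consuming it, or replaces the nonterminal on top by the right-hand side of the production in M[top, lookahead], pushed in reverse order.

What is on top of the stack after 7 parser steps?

F

step 1: stack=$ S  input=int num num $  — expand S → int A
step 2: stack=$ A int  input=int num num $  — match int
step 3: stack=$ A  input=num num $  — expand A → num A
step 4: stack=$ A num  input=num num $  — match num
step 5: stack=$ A  input=num $  — expand A → num A
step 6: stack=$ A num  input=num $  — match num
step 7: stack=$ A  input=$  — expand A → F
Stack after step 7: $ F (top = F).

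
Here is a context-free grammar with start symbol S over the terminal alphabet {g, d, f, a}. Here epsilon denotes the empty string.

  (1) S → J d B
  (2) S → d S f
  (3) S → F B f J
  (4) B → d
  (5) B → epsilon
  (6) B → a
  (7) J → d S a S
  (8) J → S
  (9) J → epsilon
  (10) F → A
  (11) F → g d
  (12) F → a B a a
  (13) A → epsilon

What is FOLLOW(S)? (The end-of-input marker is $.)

FIRST(B) = {epsilon, a, d}
FIRST(A) = {epsilon}
FIRST(F) = {epsilon, a, g}  (via A)
FIRST(S) = {a, d, f, g}  (via J d B, F B f J)
FIRST(J) = {epsilon, a, d, f, g}  (via S)
FOLLOW(S) includes $ since S is the start symbol.
FOLLOW(F): in S→F B f J, F is followed by B f J with FIRST {a, d, f}. Thus FOLLOW(F) = {a, d, f}.
FOLLOW(A): in F→A, the suffix after A is empty, so FOLLOW(A) ⊇ FOLLOW(F) = {a, d, f}. Thus FOLLOW(A) = {a, d, f}.
FOLLOW(S): in S→d S f, S is followed by f with FIRST {f}; in J→d S a S (occurrence 1), S is followed by a S with FIRST {a}; in J→d S a S (occurrence 2), the suffix after S is empty, so FOLLOW(S) ⊇ FOLLOW(J) = {$, a, d, f}; in J→S, the suffix after S is empty, so FOLLOW(S) ⊇ FOLLOW(J) = {$, a, d, f}. Thus FOLLOW(S) = {$, a, d, f}.
FOLLOW(B): in S→J d B, the suffix after B is empty, so FOLLOW(B) ⊇ FOLLOW(S) = {$, a, d, f}; in S→F B f J, B is followed by f J with FIRST {f}; in F→a B a a, B is followed by a a with FIRST {a}. Thus FOLLOW(B) = {$, a, d, f}.
FOLLOW(J): in S→J d B, J is followed by d B with FIRST {d}; in S→F B f J, the suffix after J is empty, so FOLLOW(J) ⊇ FOLLOW(S) = {$, a, d, f}. Thus FOLLOW(J) = {$, a, d, f}.

{$, a, d, f}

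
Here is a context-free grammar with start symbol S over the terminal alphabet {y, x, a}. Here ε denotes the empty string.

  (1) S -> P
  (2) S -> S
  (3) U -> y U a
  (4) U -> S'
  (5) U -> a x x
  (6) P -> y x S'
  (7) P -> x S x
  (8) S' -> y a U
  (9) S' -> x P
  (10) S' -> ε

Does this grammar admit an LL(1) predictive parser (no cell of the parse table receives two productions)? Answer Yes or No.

FIRST(S) = {x, y}
FIRST(U) = {ε, a, x, y}
FIRST(P) = {x, y}
FIRST(S') = {ε, x, y}
FOLLOW(S) = {$, x}
FOLLOW(U) = {$, a, x}
FOLLOW(P) = {$, a, x}
FOLLOW(S') = {$, a, x}
Cell M[S, x] receives both S -> P and S -> S — the grammar is not LL(1).

No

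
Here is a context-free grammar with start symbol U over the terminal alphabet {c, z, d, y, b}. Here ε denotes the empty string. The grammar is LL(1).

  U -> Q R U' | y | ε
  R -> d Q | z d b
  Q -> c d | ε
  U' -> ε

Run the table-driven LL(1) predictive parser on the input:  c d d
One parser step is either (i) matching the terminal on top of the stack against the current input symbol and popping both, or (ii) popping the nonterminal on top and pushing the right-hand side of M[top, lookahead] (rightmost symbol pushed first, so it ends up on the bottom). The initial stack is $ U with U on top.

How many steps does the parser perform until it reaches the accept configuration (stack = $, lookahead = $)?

step 1: stack=$ U  input=c d d $  — expand U -> Q R U'
step 2: stack=$ U' R Q  input=c d d $  — expand Q -> c d
step 3: stack=$ U' R d c  input=c d d $  — match c
step 4: stack=$ U' R d  input=d d $  — match d
step 5: stack=$ U' R  input=d $  — expand R -> d Q
step 6: stack=$ U' Q d  input=d $  — match d
step 7: stack=$ U' Q  input=$  — expand Q -> ε
step 8: stack=$ U'  input=$  — expand U' -> ε
Accept reached after 8 steps.

8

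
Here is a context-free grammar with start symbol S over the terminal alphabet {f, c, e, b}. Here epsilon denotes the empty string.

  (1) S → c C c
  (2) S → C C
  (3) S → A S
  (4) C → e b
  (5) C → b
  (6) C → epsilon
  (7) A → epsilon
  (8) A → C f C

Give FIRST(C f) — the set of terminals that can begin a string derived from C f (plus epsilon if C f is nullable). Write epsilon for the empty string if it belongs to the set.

FIRST(C): from C→e b we get {e}; from C→b we get {b}; from C→epsilon we get {epsilon}. So FIRST(C) = {epsilon, b, e}.
FIRST(A): from A→epsilon we get {epsilon}; from A→C f C we get {b, e, f}. So FIRST(A) = {epsilon, b, e, f}.
FIRST(S): from S→c C c we get {c}; from S→C C we get {epsilon, b, e}; from S→A S we get {epsilon, b, c, e, f}. So FIRST(S) = {epsilon, b, c, e, f}.
FIRST(C f): take FIRST of each symbol in turn, carrying on past any symbol whose FIRST contains epsilon; result {b, e, f}.

{b, e, f}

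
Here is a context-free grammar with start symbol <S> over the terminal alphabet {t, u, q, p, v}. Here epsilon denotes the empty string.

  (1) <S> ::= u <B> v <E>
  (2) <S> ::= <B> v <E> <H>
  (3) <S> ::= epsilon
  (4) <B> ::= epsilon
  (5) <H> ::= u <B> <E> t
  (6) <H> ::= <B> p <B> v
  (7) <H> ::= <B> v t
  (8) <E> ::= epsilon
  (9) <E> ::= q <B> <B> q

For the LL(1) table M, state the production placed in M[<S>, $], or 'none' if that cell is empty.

<S> ::= epsilon

FIRST(<B>) = {epsilon}
FIRST(<E>) = {epsilon, q}
FIRST(<S>) = {epsilon, u, v}  (via <B> v <E> <H>)
FIRST(<H>) = {p, u, v}  (via <B> p <B> v, <B> v t)
FOLLOW(<S>) includes $ since <S> is the start symbol.
FOLLOW(<S>): <S> appears on no right-hand side. Thus FOLLOW(<S>) = {$}.
For <S> ::= u <B> v <E>: FIRST(u <B> v <E>) = {u}, so it goes in M[<S>, t] for t ∈ {u}.
For <S> ::= <B> v <E> <H>: FIRST(<B> v <E> <H>) = {v}, so it goes in M[<S>, t] for t ∈ {v}.
For <S> ::= epsilon: FIRST(epsilon) = {epsilon}, so it goes in M[<S>, t] for t ∈ {}; since epsilon ∈ FIRST, also for every t ∈ FOLLOW(<S>) = {$}.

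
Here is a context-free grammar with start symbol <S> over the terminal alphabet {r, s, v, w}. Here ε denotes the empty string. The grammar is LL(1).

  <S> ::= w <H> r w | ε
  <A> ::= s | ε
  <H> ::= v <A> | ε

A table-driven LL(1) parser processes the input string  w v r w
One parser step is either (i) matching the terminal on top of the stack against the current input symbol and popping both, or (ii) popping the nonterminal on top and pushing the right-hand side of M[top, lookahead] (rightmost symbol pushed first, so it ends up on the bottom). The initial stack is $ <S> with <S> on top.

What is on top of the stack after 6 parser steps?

step 1: stack=$ <S>  input=w v r w $  — expand <S> ::= w <H> r w
step 2: stack=$ w r <H> w  input=w v r w $  — match w
step 3: stack=$ w r <H>  input=v r w $  — expand <H> ::= v <A>
step 4: stack=$ w r <A> v  input=v r w $  — match v
step 5: stack=$ w r <A>  input=r w $  — expand <A> ::= ε
step 6: stack=$ w r  input=r w $  — match r
Stack after step 6: $ w (top = w).

w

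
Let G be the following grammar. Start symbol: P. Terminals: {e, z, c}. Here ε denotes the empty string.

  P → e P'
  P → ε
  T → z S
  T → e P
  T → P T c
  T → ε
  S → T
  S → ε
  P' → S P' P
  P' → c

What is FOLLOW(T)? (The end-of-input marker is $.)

FIRST(P): from P→e P' we get {e}; from P→ε we get {ε}. So FIRST(P) = {ε, e}.
FIRST(T): from T→z S we get {z}; from T→e P we get {e}; from T→P T c we get {c, e, z}; from T→ε we get {ε}. So FIRST(T) = {ε, c, e, z}.
FIRST(S): from S→T we get {ε, c, e, z}; from S→ε we get {ε}. So FIRST(S) = {ε, c, e, z}.
FIRST(P'): from P'→S P' P we get {c, e, z}; from P'→c we get {c}. So FIRST(P') = {c, e, z}.
FOLLOW(P) includes $ since P is the start symbol.
FOLLOW(P): in T→e P, the suffix after P is empty, so FOLLOW(P) ⊇ FOLLOW(T) = {c, e, z}; in T→P T c, P is followed by T c with FIRST {c, e, z}; in P'→S P' P, the suffix after P is empty, so FOLLOW(P) ⊇ FOLLOW(P') = {$, c, e, z}. Thus FOLLOW(P) = {$, c, e, z}.
FOLLOW(P'): in P→e P', the suffix after P' is empty, so FOLLOW(P') ⊇ FOLLOW(P) = {$, c, e, z}; in P'→S P' P, P' is followed by P with FIRST {ε, e}; in P'→S P' P, the suffix after P' is nullable (adds nothing new). Thus FOLLOW(P') = {$, c, e, z}.
FOLLOW(T): in T→P T c, T is followed by c with FIRST {c}; in S→T, the suffix after T is empty, so FOLLOW(T) ⊇ FOLLOW(S) = {c, e, z}. Thus FOLLOW(T) = {c, e, z}.
FOLLOW(S): in T→z S, the suffix after S is empty, so FOLLOW(S) ⊇ FOLLOW(T) = {c, e, z}; in P'→S P' P, S is followed by P' P with FIRST {c, e, z}. Thus FOLLOW(S) = {c, e, z}.

{c, e, z}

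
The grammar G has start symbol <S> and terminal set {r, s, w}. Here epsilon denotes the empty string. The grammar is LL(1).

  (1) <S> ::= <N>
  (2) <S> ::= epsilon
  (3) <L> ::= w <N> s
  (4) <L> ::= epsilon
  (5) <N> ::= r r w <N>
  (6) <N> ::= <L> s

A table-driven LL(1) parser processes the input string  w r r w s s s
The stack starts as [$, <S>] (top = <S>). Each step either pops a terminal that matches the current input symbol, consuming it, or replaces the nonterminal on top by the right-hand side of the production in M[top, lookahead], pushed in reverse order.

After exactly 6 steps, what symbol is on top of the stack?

step 1: stack=$ <S>  input=w r r w s s s $  — expand <S> ::= <N>
step 2: stack=$ <N>  input=w r r w s s s $  — expand <N> ::= <L> s
step 3: stack=$ s <L>  input=w r r w s s s $  — expand <L> ::= w <N> s
step 4: stack=$ s s <N> w  input=w r r w s s s $  — match w
step 5: stack=$ s s <N>  input=r r w s s s $  — expand <N> ::= r r w <N>
step 6: stack=$ s s <N> w r r  input=r r w s s s $  — match r
Stack after step 6: $ s s <N> w r (top = r).

r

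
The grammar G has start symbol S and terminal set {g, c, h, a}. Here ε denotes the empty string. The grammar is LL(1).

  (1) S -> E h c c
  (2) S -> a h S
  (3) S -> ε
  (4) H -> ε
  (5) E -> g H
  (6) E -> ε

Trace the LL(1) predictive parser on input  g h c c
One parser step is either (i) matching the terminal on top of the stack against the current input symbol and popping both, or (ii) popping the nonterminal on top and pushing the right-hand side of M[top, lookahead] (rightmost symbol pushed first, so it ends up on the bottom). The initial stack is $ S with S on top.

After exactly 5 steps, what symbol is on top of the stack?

     Stack        Input      Action
  1  $ S          g h c c $  expand S -> E h c c
  2  $ c c h E    g h c c $  expand E -> g H
  3  $ c c h H g  g h c c $  match g
  4  $ c c h H    h c c $    expand H -> ε
  5  $ c c h      h c c $    match h
Stack after step 5: $ c c (top = c).

c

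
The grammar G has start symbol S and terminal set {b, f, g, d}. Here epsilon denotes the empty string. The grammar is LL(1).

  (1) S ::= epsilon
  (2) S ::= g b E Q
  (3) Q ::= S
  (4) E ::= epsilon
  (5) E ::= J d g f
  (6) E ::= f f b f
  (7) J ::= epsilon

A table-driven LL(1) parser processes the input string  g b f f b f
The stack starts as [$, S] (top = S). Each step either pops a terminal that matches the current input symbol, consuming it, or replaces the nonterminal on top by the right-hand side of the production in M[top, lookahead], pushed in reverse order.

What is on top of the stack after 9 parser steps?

step 1: stack=$ S  input=g b f f b f $  — expand S ::= g b E Q
step 2: stack=$ Q E b g  input=g b f f b f $  — match g
step 3: stack=$ Q E b  input=b f f b f $  — match b
step 4: stack=$ Q E  input=f f b f $  — expand E ::= f f b f
step 5: stack=$ Q f b f f  input=f f b f $  — match f
step 6: stack=$ Q f b f  input=f b f $  — match f
step 7: stack=$ Q f b  input=b f $  — match b
step 8: stack=$ Q f  input=f $  — match f
step 9: stack=$ Q  input=$  — expand Q ::= S
Stack after step 9: $ S (top = S).

S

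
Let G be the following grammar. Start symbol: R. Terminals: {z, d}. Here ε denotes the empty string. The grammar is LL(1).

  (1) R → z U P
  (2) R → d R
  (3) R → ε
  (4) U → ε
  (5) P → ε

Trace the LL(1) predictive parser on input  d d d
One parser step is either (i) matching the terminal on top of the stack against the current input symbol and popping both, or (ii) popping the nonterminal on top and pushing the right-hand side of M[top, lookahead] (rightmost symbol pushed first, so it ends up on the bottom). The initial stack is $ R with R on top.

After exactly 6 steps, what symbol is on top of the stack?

R

     Stack  Input    Action
  1  $ R    d d d $  expand R → d R
  2  $ R d  d d d $  match d
  3  $ R    d d $    expand R → d R
  4  $ R d  d d $    match d
  5  $ R    d $      expand R → d R
  6  $ R d  d $      match d
Stack after step 6: $ R (top = R).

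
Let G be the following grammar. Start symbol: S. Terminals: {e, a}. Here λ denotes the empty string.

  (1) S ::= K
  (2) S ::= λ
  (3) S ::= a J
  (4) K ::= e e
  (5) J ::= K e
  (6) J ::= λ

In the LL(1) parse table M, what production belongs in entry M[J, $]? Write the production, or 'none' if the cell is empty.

FIRST(K) = {e}
FIRST(S) = {λ, a, e}  (via K)
FIRST(J) = {λ, e}  (via K e)
FOLLOW(S) includes $ since S is the start symbol.
FOLLOW(S): S appears on no right-hand side. Thus FOLLOW(S) = {$}.
FOLLOW(J): in S::=a J, the suffix after J is empty, so FOLLOW(J) ⊇ FOLLOW(S) = {$}. Thus FOLLOW(J) = {$}.
For J ::= K e: FIRST(K e) = {e}, so it goes in M[J, t] for t ∈ {e}.
For J ::= λ: FIRST(λ) = {λ}, so it goes in M[J, t] for t ∈ {}; since λ ∈ FIRST, also for every t ∈ FOLLOW(J) = {$}.

J ::= λ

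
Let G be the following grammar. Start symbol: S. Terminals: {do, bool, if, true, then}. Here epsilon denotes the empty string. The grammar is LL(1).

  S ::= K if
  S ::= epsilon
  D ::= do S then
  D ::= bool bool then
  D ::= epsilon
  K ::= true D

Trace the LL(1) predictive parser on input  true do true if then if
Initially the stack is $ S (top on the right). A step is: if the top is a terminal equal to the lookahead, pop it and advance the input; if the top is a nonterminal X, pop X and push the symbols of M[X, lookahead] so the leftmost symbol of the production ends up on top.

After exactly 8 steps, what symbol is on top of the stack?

D

     Stack                Input                      Action
  1  $ S                  true do true if then if $  expand S ::= K if
  2  $ if K               true do true if then if $  expand K ::= true D
  3  $ if D true          true do true if then if $  match true
  4  $ if D               do true if then if $       expand D ::= do S then
  5  $ if then S do       do true if then if $       match do
  6  $ if then S          true if then if $          expand S ::= K if
  7  $ if then if K       true if then if $          expand K ::= true D
  8  $ if then if D true  true if then if $          match true
Stack after step 8: $ if then if D (top = D).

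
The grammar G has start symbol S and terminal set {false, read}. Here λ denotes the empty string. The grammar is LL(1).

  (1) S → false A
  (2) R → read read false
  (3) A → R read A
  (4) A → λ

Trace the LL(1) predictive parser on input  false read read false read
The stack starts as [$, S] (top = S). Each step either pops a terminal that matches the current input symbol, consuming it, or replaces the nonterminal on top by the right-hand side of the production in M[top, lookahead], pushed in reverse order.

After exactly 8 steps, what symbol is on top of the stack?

step 1: stack=$ S  input=false read read false read $  — expand S → false A
step 2: stack=$ A false  input=false read read false read $  — match false
step 3: stack=$ A  input=read read false read $  — expand A → R read A
step 4: stack=$ A read R  input=read read false read $  — expand R → read read false
step 5: stack=$ A read false read read  input=read read false read $  — match read
step 6: stack=$ A read false read  input=read false read $  — match read
step 7: stack=$ A read false  input=false read $  — match false
step 8: stack=$ A read  input=read $  — match read
Stack after step 8: $ A (top = A).

A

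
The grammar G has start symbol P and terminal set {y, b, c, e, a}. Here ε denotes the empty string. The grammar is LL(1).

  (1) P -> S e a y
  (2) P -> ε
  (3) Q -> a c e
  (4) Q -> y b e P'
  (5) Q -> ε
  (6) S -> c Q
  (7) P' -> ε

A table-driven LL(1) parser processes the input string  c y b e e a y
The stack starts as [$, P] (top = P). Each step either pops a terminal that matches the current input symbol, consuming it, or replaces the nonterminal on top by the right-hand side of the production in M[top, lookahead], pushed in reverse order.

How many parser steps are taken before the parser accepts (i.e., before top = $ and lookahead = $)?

step 1: stack=$ P  input=c y b e e a y $  — expand P -> S e a y
step 2: stack=$ y a e S  input=c y b e e a y $  — expand S -> c Q
step 3: stack=$ y a e Q c  input=c y b e e a y $  — match c
step 4: stack=$ y a e Q  input=y b e e a y $  — expand Q -> y b e P'
step 5: stack=$ y a e P' e b y  input=y b e e a y $  — match y
step 6: stack=$ y a e P' e b  input=b e e a y $  — match b
step 7: stack=$ y a e P' e  input=e e a y $  — match e
step 8: stack=$ y a e P'  input=e a y $  — expand P' -> ε
step 9: stack=$ y a e  input=e a y $  — match e
step 10: stack=$ y a  input=a y $  — match a
step 11: stack=$ y  input=y $  — match y
Accept reached after 11 steps.

11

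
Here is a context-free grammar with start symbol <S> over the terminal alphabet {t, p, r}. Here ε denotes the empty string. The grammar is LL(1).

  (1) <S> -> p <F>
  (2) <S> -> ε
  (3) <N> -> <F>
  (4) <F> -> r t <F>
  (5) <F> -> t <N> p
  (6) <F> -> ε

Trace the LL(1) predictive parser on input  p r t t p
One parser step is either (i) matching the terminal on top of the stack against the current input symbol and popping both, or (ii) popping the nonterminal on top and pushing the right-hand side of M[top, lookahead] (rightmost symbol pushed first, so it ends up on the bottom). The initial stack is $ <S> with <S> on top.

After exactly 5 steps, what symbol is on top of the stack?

     Stack      Input        Action
  1  $ <S>      p r t t p $  expand <S> -> p <F>
  2  $ <F> p    p r t t p $  match p
  3  $ <F>      r t t p $    expand <F> -> r t <F>
  4  $ <F> t r  r t t p $    match r
  5  $ <F> t    t t p $      match t
Stack after step 5: $ <F> (top = <F>).

<F>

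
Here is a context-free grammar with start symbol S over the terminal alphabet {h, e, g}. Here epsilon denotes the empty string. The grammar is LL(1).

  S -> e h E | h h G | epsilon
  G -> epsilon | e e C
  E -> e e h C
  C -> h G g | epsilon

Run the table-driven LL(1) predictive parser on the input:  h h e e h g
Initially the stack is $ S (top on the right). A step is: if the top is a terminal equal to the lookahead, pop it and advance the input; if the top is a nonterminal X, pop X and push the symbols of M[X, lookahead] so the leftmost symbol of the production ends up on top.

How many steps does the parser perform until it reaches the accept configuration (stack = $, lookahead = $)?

10

      Stack    Input          Action
   1  $ S      h h e e h g $  expand S -> h h G
   2  $ G h h  h h e e h g $  match h
   3  $ G h    h e e h g $    match h
   4  $ G      e e h g $      expand G -> e e C
   5  $ C e e  e e h g $      match e
   6  $ C e    e h g $        match e
   7  $ C      h g $          expand C -> h G g
   8  $ g G h  h g $          match h
   9  $ g G    g $            expand G -> epsilon
  10  $ g      g $            match g
Accept reached after 10 steps.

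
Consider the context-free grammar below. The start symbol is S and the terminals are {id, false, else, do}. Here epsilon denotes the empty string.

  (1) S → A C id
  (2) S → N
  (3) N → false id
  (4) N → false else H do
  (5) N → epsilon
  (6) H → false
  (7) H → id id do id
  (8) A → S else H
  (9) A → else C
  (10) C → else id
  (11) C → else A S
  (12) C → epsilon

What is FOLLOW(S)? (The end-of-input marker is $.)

FIRST(N) = {epsilon, false}
FIRST(H) = {false, id}
FIRST(C) = {epsilon, else}
FIRST(S) = {epsilon, else, false}  (via A C id, N)
FIRST(A) = {else, false}  (via S else H)
FOLLOW(S) includes $ since S is the start symbol.
FOLLOW(S): in A→S else H, S is followed by else H with FIRST {else}; in C→else A S, the suffix after S is empty, so FOLLOW(S) ⊇ FOLLOW(C) = {else, false, id}. Thus FOLLOW(S) = {$, else, false, id}.
FOLLOW(N): in S→N, the suffix after N is empty, so FOLLOW(N) ⊇ FOLLOW(S) = {$, else, false, id}. Thus FOLLOW(N) = {$, else, false, id}.
FOLLOW(H): in N→false else H do, H is followed by do with FIRST {do}; in A→S else H, the suffix after H is empty, so FOLLOW(H) ⊇ FOLLOW(A) = {else, false, id}. Thus FOLLOW(H) = {do, else, false, id}.
FOLLOW(A): in S→A C id, A is followed by C id with FIRST {else, id}; in C→else A S, A is followed by S with FIRST {epsilon, else, false}; in C→else A S, the suffix after A is nullable, so FOLLOW(A) ⊇ FOLLOW(C) = {else, false, id}. Thus FOLLOW(A) = {else, false, id}.
FOLLOW(C): in S→A C id, C is followed by id with FIRST {id}; in A→else C, the suffix after C is empty, so FOLLOW(C) ⊇ FOLLOW(A) = {else, false, id}. Thus FOLLOW(C) = {else, false, id}.

{$, else, false, id}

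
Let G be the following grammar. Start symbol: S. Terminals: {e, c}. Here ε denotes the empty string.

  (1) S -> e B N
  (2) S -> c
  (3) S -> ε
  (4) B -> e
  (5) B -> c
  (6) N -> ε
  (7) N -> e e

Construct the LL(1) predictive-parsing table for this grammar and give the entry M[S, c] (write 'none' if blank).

S -> c

FIRST(S) = {ε, c, e}
FIRST(B) = {c, e}
FIRST(N) = {ε, e}
FOLLOW(S) includes $ since S is the start symbol.
FOLLOW(S): S appears on no right-hand side. Thus FOLLOW(S) = {$}.
For S -> e B N: FIRST(e B N) = {e}, so it goes in M[S, t] for t ∈ {e}.
For S -> c: FIRST(c) = {c}, so it goes in M[S, t] for t ∈ {c}.
For S -> ε: FIRST(ε) = {ε}, so it goes in M[S, t] for t ∈ {}; since ε ∈ FIRST, also for every t ∈ FOLLOW(S) = {$}.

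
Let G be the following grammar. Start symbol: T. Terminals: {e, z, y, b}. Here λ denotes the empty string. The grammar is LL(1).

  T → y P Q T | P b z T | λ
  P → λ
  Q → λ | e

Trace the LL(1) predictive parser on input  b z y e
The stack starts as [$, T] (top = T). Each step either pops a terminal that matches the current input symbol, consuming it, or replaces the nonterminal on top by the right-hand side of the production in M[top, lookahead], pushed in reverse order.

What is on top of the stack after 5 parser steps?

step 1: stack=$ T  input=b z y e $  — expand T → P b z T
step 2: stack=$ T z b P  input=b z y e $  — expand P → λ
step 3: stack=$ T z b  input=b z y e $  — match b
step 4: stack=$ T z  input=z y e $  — match z
step 5: stack=$ T  input=y e $  — expand T → y P Q T
Stack after step 5: $ T Q P y (top = y).

y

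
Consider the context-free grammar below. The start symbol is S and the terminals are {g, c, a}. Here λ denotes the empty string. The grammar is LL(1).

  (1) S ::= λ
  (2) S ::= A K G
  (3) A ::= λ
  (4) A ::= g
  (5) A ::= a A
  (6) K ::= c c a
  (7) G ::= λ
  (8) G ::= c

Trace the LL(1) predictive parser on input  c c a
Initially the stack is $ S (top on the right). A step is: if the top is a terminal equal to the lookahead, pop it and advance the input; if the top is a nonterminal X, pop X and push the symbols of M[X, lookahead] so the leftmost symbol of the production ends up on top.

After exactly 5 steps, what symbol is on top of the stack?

a

     Stack      Input    Action
  1  $ S        c c a $  expand S ::= A K G
  2  $ G K A    c c a $  expand A ::= λ
  3  $ G K      c c a $  expand K ::= c c a
  4  $ G a c c  c c a $  match c
  5  $ G a c    c a $    match c
Stack after step 5: $ G a (top = a).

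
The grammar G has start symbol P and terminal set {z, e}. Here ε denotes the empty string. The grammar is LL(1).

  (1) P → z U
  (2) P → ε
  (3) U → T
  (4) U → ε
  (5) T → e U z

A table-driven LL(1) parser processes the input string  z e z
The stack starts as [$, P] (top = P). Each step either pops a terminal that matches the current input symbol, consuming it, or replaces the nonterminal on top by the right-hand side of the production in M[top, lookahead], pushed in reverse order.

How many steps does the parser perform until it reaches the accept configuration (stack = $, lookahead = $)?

7

     Stack    Input    Action
  1  $ P      z e z $  expand P → z U
  2  $ U z    z e z $  match z
  3  $ U      e z $    expand U → T
  4  $ T      e z $    expand T → e U z
  5  $ z U e  e z $    match e
  6  $ z U    z $      expand U → ε
  7  $ z      z $      match z
Accept reached after 7 steps.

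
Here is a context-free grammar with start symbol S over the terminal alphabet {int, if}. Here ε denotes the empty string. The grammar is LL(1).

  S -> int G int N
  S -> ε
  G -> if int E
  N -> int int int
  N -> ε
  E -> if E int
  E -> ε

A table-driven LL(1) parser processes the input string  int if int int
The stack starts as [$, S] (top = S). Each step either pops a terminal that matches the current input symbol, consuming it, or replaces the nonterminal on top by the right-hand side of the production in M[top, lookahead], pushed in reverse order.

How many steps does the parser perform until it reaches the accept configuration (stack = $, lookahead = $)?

8

step 1: stack=$ S  input=int if int int $  — expand S -> int G int N
step 2: stack=$ N int G int  input=int if int int $  — match int
step 3: stack=$ N int G  input=if int int $  — expand G -> if int E
step 4: stack=$ N int E int if  input=if int int $  — match if
step 5: stack=$ N int E int  input=int int $  — match int
step 6: stack=$ N int E  input=int $  — expand E -> ε
step 7: stack=$ N int  input=int $  — match int
step 8: stack=$ N  input=$  — expand N -> ε
Accept reached after 8 steps.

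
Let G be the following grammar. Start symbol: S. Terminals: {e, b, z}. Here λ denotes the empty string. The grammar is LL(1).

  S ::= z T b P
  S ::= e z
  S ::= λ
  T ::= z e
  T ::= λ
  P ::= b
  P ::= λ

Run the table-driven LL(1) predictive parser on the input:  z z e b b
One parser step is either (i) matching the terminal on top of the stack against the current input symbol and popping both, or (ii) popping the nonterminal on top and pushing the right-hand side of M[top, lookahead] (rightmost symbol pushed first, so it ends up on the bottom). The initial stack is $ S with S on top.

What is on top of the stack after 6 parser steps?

step 1: stack=$ S  input=z z e b b $  — expand S ::= z T b P
step 2: stack=$ P b T z  input=z z e b b $  — match z
step 3: stack=$ P b T  input=z e b b $  — expand T ::= z e
step 4: stack=$ P b e z  input=z e b b $  — match z
step 5: stack=$ P b e  input=e b b $  — match e
step 6: stack=$ P b  input=b b $  — match b
Stack after step 6: $ P (top = P).

P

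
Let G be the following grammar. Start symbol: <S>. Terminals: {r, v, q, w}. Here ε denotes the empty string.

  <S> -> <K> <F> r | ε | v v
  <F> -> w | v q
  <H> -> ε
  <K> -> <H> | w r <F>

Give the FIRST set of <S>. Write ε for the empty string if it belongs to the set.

FIRST(<F>): from <F>->w we get {w}; from <F>->v q we get {v}. So FIRST(<F>) = {v, w}.
FIRST(<H>): from <H>->ε we get {ε}. So FIRST(<H>) = {ε}.
FIRST(<K>): from <K>-><H> we get {ε}; from <K>->w r <F> we get {w}. So FIRST(<K>) = {ε, w}.
FIRST(<S>): from <S>-><K> <F> r we get {v, w}; from <S>->ε we get {ε}; from <S>->v v we get {v}. So FIRST(<S>) = {ε, v, w}.

{ε, v, w}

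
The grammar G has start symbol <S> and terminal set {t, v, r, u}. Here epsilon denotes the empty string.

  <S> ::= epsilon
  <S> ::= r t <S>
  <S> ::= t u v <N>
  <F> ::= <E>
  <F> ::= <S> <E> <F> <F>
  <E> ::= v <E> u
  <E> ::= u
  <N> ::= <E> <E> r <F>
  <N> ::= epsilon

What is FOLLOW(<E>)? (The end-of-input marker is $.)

{$, r, t, u, v}

FIRST(<S>) = {epsilon, r, t}
FIRST(<E>) = {u, v}
FIRST(<F>) = {r, t, u, v}  (via <E>, <S> <E> <F> <F>)
FIRST(<N>) = {epsilon, u, v}  (via <E> <E> r <F>)
FOLLOW(<S>) includes $ since <S> is the start symbol.
FOLLOW(<S>): in <S>::=r t <S>, the suffix after <S> is empty (adds nothing new); in <F>::=<S> <E> <F> <F>, <S> is followed by <E> <F> <F> with FIRST {u, v}. Thus FOLLOW(<S>) = {$, u, v}.
FOLLOW(<N>): in <S>::=t u v <N>, the suffix after <N> is empty, so FOLLOW(<N>) ⊇ FOLLOW(<S>) = {$, u, v}. Thus FOLLOW(<N>) = {$, u, v}.
FOLLOW(<F>): in <F>::=<S> <E> <F> <F> (occurrence 1), <F> is followed by <F> with FIRST {r, t, u, v}; in <F>::=<S> <E> <F> <F> (occurrence 2), the suffix after <F> is empty (adds nothing new); in <N>::=<E> <E> r <F>, the suffix after <F> is empty, so FOLLOW(<F>) ⊇ FOLLOW(<N>) = {$, u, v}. Thus FOLLOW(<F>) = {$, r, t, u, v}.
FOLLOW(<E>): in <F>::=<E>, the suffix after <E> is empty, so FOLLOW(<E>) ⊇ FOLLOW(<F>) = {$, r, t, u, v}; in <F>::=<S> <E> <F> <F>, <E> is followed by <F> <F> with FIRST {r, t, u, v}; in <E>::=v <E> u, <E> is followed by u with FIRST {u}; in <N>::=<E> <E> r <F> (occurrence 1), <E> is followed by <E> r <F> with FIRST {u, v}; in <N>::=<E> <E> r <F> (occurrence 2), <E> is followed by r <F> with FIRST {r}. Thus FOLLOW(<E>) = {$, r, t, u, v}.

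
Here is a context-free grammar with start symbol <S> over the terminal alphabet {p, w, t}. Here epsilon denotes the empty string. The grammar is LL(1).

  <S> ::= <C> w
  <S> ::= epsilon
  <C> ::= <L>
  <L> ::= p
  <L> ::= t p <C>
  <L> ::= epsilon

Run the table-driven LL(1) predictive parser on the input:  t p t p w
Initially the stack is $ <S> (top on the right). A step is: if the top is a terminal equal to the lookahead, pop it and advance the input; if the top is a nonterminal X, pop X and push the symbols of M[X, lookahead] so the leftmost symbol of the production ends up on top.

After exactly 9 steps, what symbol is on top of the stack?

<C>

step 1: stack=$ <S>  input=t p t p w $  — expand <S> ::= <C> w
step 2: stack=$ w <C>  input=t p t p w $  — expand <C> ::= <L>
step 3: stack=$ w <L>  input=t p t p w $  — expand <L> ::= t p <C>
step 4: stack=$ w <C> p t  input=t p t p w $  — match t
step 5: stack=$ w <C> p  input=p t p w $  — match p
step 6: stack=$ w <C>  input=t p w $  — expand <C> ::= <L>
step 7: stack=$ w <L>  input=t p w $  — expand <L> ::= t p <C>
step 8: stack=$ w <C> p t  input=t p w $  — match t
step 9: stack=$ w <C> p  input=p w $  — match p
Stack after step 9: $ w <C> (top = <C>).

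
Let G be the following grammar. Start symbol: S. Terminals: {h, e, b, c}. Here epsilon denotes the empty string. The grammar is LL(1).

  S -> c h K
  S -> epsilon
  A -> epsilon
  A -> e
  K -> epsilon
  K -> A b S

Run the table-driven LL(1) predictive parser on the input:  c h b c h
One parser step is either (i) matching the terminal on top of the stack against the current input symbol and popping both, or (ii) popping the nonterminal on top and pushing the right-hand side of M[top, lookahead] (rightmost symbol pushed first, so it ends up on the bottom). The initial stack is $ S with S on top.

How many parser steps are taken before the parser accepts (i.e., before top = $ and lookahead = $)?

10

      Stack    Input        Action
   1  $ S      c h b c h $  expand S -> c h K
   2  $ K h c  c h b c h $  match c
   3  $ K h    h b c h $    match h
   4  $ K      b c h $      expand K -> A b S
   5  $ S b A  b c h $      expand A -> epsilon
   6  $ S b    b c h $      match b
   7  $ S      c h $        expand S -> c h K
   8  $ K h c  c h $        match c
   9  $ K h    h $          match h
  10  $ K      $            expand K -> epsilon
Accept reached after 10 steps.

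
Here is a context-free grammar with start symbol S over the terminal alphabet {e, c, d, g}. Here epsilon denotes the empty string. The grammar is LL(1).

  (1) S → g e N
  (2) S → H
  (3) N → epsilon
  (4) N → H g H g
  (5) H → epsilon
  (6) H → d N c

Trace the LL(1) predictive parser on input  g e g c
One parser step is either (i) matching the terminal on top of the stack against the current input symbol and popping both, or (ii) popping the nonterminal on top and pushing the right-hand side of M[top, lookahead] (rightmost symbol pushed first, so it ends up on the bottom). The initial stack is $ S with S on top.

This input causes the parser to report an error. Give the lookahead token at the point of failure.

step 1: stack=$ S  input=g e g c $  — expand S → g e N
step 2: stack=$ N e g  input=g e g c $  — match g
step 3: stack=$ N e  input=e g c $  — match e
step 4: stack=$ N  input=g c $  — expand N → H g H g
step 5: stack=$ g H g H  input=g c $  — expand H → epsilon
step 6: stack=$ g H g  input=g c $  — match g
step 7: stack=$ g H  input=c $  — error: M[H, c] is empty

c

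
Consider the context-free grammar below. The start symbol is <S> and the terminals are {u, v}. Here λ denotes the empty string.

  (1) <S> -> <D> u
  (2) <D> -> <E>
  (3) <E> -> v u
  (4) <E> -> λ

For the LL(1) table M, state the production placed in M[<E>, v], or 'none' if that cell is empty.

<E> -> v u

FIRST(<E>) = {λ, v}
FIRST(<D>) = {λ, v}  (via <E>)
FIRST(<S>) = {u, v}  (via <D> u)
FOLLOW(<S>) includes $ since <S> is the start symbol.
FOLLOW(<D>): in <S>-><D> u, <D> is followed by u with FIRST {u}. Thus FOLLOW(<D>) = {u}.
FOLLOW(<E>): in <D>-><E>, the suffix after <E> is empty, so FOLLOW(<E>) ⊇ FOLLOW(<D>) = {u}. Thus FOLLOW(<E>) = {u}.
For <E> -> v u: FIRST(v u) = {v}, so it goes in M[<E>, t] for t ∈ {v}.
For <E> -> λ: FIRST(λ) = {λ}, so it goes in M[<E>, t] for t ∈ {}; since λ ∈ FIRST, also for every t ∈ FOLLOW(<E>) = {u}.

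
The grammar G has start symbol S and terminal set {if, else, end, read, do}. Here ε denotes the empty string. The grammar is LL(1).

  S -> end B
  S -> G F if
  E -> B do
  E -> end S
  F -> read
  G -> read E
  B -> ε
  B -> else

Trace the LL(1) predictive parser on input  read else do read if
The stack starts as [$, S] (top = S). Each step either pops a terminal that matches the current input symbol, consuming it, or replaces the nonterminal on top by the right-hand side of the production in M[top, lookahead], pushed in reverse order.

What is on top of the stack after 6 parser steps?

do

     Stack           Input                   Action
  1  $ S             read else do read if $  expand S -> G F if
  2  $ if F G        read else do read if $  expand G -> read E
  3  $ if F E read   read else do read if $  match read
  4  $ if F E        else do read if $       expand E -> B do
  5  $ if F do B     else do read if $       expand B -> else
  6  $ if F do else  else do read if $       match else
Stack after step 6: $ if F do (top = do).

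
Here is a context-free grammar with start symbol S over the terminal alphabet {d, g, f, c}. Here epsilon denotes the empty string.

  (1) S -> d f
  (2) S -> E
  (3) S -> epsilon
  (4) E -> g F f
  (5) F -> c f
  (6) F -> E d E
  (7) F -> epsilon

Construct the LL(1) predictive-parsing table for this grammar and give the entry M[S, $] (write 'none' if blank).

FIRST(E): from E->g F f we get {g}. So FIRST(E) = {g}.
FIRST(S): from S->d f we get {d}; from S->E we get {g}; from S->epsilon we get {epsilon}. So FIRST(S) = {epsilon, d, g}.
FIRST(F): from F->c f we get {c}; from F->E d E we get {g}; from F->epsilon we get {epsilon}. So FIRST(F) = {epsilon, c, g}.
FOLLOW(S) includes $ since S is the start symbol.
FOLLOW(S): S appears on no right-hand side. Thus FOLLOW(S) = {$}.
For S -> d f: FIRST(d f) = {d}, so it goes in M[S, t] for t ∈ {d}.
For S -> E: FIRST(E) = {g}, so it goes in M[S, t] for t ∈ {g}.
For S -> epsilon: FIRST(epsilon) = {epsilon}, so it goes in M[S, t] for t ∈ {}; since epsilon ∈ FIRST, also for every t ∈ FOLLOW(S) = {$}.

S -> epsilon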